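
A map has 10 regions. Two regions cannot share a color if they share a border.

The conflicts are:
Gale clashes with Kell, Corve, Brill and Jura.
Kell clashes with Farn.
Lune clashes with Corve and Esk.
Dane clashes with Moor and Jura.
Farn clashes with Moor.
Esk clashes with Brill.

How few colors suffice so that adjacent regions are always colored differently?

The cycle Esk-Brill-Gale-Corve-Lune-Esk has odd length 5, so it cannot be 2-colored; at least 3 colors are needed.
A valid assignment using 3 colors: Gale=1, Kell=2, Lune=3, Corve=2, Dane=1, Farn=1, Esk=1, Moor=2, Brill=2, Jura=2. No two conflicting regions share a color.

3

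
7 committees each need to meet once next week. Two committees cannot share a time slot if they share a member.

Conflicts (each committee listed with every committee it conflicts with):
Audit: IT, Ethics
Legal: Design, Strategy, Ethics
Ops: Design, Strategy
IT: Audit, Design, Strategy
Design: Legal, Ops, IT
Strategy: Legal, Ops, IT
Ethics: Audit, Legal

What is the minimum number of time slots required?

3

The cycle Ethics-Audit-IT-Design-Legal-Ethics has odd length 5, so it cannot be 2-colored; at least 3 time slots are needed.
3 time slots suffice: Audit=2, Legal=1, Ops=1, IT=1, Design=2, Strategy=2, Ethics=3. Every pair that conflicts lands in different time slots.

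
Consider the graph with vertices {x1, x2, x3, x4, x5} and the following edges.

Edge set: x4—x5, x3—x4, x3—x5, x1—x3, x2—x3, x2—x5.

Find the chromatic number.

3

x3, x4, x5 form a triangle, so at least 3 colors are needed.
3 colors suffice: color R → {x3}; color B → {x1, x5}; color G → {x2, x4}. No two adjacent vertices share a color.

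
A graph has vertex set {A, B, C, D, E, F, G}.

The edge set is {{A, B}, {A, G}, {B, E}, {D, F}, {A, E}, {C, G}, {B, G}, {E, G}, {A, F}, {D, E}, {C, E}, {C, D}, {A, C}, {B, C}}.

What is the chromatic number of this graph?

5

A, B, C, E, G form a clique, so at least 5 colors are needed.
A valid assignment using 5 colors: A=3, B=5, C=2, D=3, E=1, F=1, G=4. Each edge has distinct colors on its endpoints.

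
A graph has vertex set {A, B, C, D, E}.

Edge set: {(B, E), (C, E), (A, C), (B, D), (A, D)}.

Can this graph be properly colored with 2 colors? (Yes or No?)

The cycle A-C-E-B-D-A has odd length 5, so it cannot be 2-colored; at least 3 colors are needed.
So 2 colors are not enough.

No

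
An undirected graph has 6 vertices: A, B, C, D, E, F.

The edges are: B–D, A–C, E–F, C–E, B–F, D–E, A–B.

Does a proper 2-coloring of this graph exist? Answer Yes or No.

No

The cycle A-C-E-F-B-A has odd length 5, so it cannot be 2-colored; at least 3 colors are needed.
So 2 colors are not enough.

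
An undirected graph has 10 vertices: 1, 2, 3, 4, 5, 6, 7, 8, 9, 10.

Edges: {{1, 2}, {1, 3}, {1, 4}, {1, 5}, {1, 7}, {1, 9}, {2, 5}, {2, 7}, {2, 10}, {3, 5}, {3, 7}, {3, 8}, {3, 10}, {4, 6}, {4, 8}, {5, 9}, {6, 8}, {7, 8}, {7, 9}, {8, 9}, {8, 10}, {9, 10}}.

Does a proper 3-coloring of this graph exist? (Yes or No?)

The chromatic number is 3. 8, 9, 10 are mutually adjacent, so at least 3 colors are needed.
3 colors suffice: 1=red, 2=blue, 3=blue, 4=blue, 5=green, 6=green, 7=green, 8=red, 9=blue, 10=green.
That is already a proper 3-coloring.

Yes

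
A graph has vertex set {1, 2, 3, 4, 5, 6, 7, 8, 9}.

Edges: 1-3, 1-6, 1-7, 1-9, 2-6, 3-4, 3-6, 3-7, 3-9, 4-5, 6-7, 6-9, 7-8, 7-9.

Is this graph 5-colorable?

Yes

The chromatic number is 5. 1, 3, 6, 7, 9 are mutually adjacent (a clique of size 5), so at least 5 colors are needed.
5 colors suffice: 1=yellow, 2=blue, 3=blue, 4=red, 5=blue, 6=red, 7=green, 8=red, 9=purple.
That is already a proper 5-coloring.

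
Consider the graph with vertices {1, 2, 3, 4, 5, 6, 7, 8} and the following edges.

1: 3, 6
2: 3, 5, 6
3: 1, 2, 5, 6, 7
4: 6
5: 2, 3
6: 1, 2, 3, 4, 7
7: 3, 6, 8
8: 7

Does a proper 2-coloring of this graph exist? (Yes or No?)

No

3, 6, 7 form a triangle, so at least 3 colors are needed.
So 2 colors are not enough.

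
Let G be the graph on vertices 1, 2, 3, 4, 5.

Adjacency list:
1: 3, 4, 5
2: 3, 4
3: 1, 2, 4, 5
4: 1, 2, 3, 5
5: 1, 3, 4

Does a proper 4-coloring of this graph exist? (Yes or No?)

The chromatic number is 4. 1, 3, 4, 5 are pairwise adjacent (a clique of size 4), so at least 4 colors are needed.
4 colors suffice: color red → {4}; color blue → {3}; color green → {2, 5}; color yellow → {1}.
That is already a proper 4-coloring.

Yes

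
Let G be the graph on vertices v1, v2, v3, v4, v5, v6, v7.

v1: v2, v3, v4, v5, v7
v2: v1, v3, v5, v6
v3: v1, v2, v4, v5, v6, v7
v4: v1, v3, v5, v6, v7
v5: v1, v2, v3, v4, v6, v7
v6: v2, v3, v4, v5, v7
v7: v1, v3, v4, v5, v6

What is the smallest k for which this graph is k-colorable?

v3, v4, v5, v6, v7 are mutually adjacent (a clique of size 5), so at least 5 colors are needed.
5 colors suffice: color 1 → {v3}; color 2 → {v5}; color 3 → {v2, v7}; color 4 → {v4}; color 5 → {v1, v6}. Each edge has distinct colors on its endpoints.

5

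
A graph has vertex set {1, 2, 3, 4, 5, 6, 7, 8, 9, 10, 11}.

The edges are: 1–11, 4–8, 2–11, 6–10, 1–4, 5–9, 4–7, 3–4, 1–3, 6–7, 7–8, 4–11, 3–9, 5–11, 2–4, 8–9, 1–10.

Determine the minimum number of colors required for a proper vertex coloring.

3

2, 4, 11 form a triangle, so at least 3 colors are needed.
3 colors suffice: color red → {4, 9, 10}; color blue → {3, 6, 8, 11}; color green → {1, 2, 5, 7}. Every edge joins two different colors.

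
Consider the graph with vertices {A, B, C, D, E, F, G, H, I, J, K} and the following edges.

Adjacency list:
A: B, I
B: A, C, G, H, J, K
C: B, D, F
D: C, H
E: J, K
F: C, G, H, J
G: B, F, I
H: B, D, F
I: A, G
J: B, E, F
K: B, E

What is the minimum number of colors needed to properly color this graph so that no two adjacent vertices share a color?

2

A and I are adjacent, so at least 2 colors are needed.
2 colors suffice: color 1 → {B, D, E, F, I}; color 2 → {A, C, G, H, J, K}. No two adjacent vertices share a color.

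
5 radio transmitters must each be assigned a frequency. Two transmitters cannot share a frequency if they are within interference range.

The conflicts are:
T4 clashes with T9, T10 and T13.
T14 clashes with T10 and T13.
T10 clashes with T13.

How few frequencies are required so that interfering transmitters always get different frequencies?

T4, T10, T13 all conflict with each other, so at least 3 frequencies are needed.
3 frequencies suffice: T4=2, T9=1, T14=2, T10=1, T13=3. No two conflicting transmitters share a frequency.

3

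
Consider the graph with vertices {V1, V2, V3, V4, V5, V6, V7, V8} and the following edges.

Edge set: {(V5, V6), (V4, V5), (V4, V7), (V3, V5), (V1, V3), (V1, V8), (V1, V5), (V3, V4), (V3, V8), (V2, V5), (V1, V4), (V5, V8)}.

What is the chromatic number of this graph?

4

V1, V3, V4, V5 are mutually adjacent (a clique of size 4), so at least 4 colors are needed.
4 colors suffice: color 1 → {V5, V7}; color 2 → {V2, V3, V6}; color 3 → {V4, V8}; color 4 → {V1}. No two adjacent vertices share a color.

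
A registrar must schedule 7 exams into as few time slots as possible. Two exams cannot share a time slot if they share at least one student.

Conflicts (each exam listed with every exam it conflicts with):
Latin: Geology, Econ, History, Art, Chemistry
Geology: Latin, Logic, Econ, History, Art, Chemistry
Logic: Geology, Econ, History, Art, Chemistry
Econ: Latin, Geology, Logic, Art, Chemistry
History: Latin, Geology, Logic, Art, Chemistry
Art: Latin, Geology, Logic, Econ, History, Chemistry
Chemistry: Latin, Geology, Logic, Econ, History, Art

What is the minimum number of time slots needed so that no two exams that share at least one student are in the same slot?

5

Latin, Geology, History, Art, Chemistry all conflict with each other, so at least 5 time slots are needed.
Using 5 time slots: Latin=4, Geology=3, Logic=4, Econ=5, History=5, Art=1, Chemistry=2. Every pair that conflicts lands in different time slots.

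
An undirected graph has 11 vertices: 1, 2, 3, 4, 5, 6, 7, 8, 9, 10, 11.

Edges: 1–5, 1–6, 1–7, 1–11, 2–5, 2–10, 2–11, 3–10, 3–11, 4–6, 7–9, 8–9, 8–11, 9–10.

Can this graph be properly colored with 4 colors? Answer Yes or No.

Yes

The chromatic number is 3. The cycle 1-7-9-8-11-1 has odd length 5, so it cannot be 2-colored; at least 3 colors are needed.
3 colors suffice: 1=blue, 2=blue, 3=blue, 4=blue, 5=red, 6=red, 7=green, 8=blue, 9=red, 10=green, 11=red.
Since 4 ≥ 3, a proper 4-coloring certainly exists.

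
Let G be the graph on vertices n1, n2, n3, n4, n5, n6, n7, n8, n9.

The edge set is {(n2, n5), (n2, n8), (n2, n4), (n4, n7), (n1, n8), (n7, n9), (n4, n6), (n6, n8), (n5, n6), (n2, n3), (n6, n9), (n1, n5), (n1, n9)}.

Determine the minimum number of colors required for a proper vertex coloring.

n2 and n4 are adjacent, so at least 2 colors are needed.
A valid assignment using 2 colors: n1=1, n2=1, n3=2, n4=2, n5=2, n6=1, n7=1, n8=2, n9=2. No two adjacent vertices share a color.

2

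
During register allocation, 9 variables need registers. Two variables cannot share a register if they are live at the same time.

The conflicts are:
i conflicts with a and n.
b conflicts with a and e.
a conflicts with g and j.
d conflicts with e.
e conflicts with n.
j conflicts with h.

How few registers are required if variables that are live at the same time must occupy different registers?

The cycle i-n-e-b-a-i has odd length 5, so it cannot be 2-colored; at least 3 registers are needed.
3 registers suffice: register 1 → {a, e, h}; register 2 → {b, d, n, g, j}; register 3 → {i}. Each listed conflict is separated.

3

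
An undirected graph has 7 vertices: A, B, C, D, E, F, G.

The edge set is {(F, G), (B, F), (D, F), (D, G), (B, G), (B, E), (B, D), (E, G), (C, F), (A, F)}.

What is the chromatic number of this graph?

4

B, D, F, G are pairwise adjacent (a clique of size 4), so at least 4 colors are needed.
4 colors suffice: color 1 → {E, F}; color 2 → {A, C, G}; color 3 → {B}; color 4 → {D}. Each edge has distinct colors on its endpoints.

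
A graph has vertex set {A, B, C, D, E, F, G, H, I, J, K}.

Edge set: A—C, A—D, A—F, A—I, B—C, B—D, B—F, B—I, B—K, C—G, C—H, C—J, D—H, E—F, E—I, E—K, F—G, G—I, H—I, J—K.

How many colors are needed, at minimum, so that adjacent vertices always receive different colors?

B and C are adjacent, so at least 2 colors are needed.
2 colors suffice: color 1 → {C, D, F, I, K}; color 2 → {A, B, E, G, H, J}. Each edge has distinct colors on its endpoints.

2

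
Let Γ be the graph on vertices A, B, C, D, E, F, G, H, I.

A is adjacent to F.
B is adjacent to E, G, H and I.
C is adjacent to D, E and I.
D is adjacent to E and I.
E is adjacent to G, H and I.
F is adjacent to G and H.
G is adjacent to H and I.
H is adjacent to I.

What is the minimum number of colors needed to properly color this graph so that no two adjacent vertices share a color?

B, E, G, H, I are mutually adjacent (a clique of size 5), so at least 5 colors are needed.
5 colors suffice: color 1 → {E, F}; color 2 → {A, I}; color 3 → {D, H}; color 4 → {C, G}; color 5 → {B}. No two adjacent vertices share a color.

5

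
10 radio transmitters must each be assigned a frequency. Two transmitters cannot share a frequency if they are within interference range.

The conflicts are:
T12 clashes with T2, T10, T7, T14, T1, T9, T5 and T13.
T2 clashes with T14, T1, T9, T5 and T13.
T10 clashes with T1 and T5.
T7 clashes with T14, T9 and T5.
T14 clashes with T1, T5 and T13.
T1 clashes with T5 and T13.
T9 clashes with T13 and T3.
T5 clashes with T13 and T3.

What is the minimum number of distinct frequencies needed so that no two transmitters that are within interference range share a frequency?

6

T12, T2, T14, T1, T5, T13 pairwise conflict, so at least 6 frequencies are needed.
6 frequencies suffice: frequency 1 → {T12, T3}; frequency 2 → {T9, T5}; frequency 3 → {T2, T10, T7}; frequency 4 → {T1}; frequency 5 → {T14}; frequency 6 → {T13}. No two conflicting transmitters share a frequency.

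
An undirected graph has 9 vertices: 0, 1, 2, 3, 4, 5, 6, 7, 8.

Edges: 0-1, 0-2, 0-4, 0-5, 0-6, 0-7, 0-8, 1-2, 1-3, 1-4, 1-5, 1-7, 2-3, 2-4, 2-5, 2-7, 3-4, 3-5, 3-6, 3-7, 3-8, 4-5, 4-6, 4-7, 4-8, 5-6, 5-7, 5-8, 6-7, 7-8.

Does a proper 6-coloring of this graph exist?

Yes

The chromatic number is 6. 0, 1, 2, 4, 5, 7 are pairwise adjacent (a clique of size 6), so at least 6 colors are needed.
6 colors suffice: color a → {5}; color b → {4}; color c → {7}; color d → {0, 3}; color e → {2, 6, 8}; color f → {1}.
That is already a proper 6-coloring.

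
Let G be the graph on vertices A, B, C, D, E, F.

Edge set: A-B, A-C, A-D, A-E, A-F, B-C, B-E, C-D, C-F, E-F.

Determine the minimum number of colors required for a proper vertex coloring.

3

A, B, C are mutually adjacent, so at least 3 colors are needed.
3 colors suffice: color 1 → {A}; color 2 → {C, E}; color 3 → {B, D, F}. Every edge joins two different colors.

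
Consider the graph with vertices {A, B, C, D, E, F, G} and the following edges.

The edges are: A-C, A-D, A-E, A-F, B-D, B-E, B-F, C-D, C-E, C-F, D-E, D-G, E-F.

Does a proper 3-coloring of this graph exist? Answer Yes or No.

No

A, C, D, E are pairwise adjacent (a clique of size 4), so at least 4 colors are needed.
So 3 colors are not enough.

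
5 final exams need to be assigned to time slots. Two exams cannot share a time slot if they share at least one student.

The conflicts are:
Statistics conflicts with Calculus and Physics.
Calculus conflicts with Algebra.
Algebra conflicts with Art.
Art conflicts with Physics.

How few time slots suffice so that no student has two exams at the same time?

The cycle Statistics-Calculus-Algebra-Art-Physics-Statistics has odd length 5, so it cannot be 2-colored; at least 3 time slots are needed.
3 time slots suffice: time slot 1 → {Algebra, Physics}; time slot 2 → {Calculus, Art}; time slot 3 → {Statistics}. No two conflicting exams share a time slot.

3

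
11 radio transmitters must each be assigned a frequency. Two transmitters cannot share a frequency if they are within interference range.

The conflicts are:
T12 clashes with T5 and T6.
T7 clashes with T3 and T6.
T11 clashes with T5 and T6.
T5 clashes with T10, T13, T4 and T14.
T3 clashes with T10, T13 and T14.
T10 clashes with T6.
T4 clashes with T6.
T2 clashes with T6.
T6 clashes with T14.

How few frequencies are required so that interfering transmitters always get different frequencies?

2

T7 and T3 conflict, so at least 2 frequencies are needed.
A valid assignment using 2 frequencies: T12=2, T7=2, T11=2, T5=1, T3=1, T10=2, T13=2, T4=2, T2=2, T6=1, T14=2. Each listed conflict is separated.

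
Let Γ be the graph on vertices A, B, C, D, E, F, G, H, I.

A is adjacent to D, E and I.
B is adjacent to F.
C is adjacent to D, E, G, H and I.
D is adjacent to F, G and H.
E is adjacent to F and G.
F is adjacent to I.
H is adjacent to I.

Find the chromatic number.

C, H, I form a triangle, so at least 3 colors are needed.
3 colors suffice: color 1 → {A, C, F}; color 2 → {B, D, E, I}; color 3 → {G, H}. Every edge joins two different colors.

3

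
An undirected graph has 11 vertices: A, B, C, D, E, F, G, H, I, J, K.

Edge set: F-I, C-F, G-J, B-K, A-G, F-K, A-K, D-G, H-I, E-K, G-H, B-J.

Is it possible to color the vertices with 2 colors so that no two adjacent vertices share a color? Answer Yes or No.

The cycle J-G-A-K-B-J has odd length 5, so it cannot be 2-colored; at least 3 colors are needed.
So 2 colors are not enough.

No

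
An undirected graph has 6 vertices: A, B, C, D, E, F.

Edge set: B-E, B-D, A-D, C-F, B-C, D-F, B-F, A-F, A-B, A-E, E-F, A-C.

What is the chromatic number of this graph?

A, B, E, F are pairwise adjacent (a clique of size 4), so at least 4 colors are needed.
4 colors suffice: A=blue, B=green, C=yellow, D=yellow, E=yellow, F=red. Every edge joins two different colors.

4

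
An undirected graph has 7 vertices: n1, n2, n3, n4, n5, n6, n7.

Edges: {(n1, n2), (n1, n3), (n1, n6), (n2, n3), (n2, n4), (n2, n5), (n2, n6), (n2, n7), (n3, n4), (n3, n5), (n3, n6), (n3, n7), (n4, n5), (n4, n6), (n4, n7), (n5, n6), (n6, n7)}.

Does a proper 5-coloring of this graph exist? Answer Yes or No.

Yes

The chromatic number is 5. n2, n3, n4, n6, n7 are mutually adjacent (a clique of size 5), so at least 5 colors are needed.
One proper 5-coloring: n1=4, n2=2, n3=1, n4=4, n5=5, n6=3, n7=5.
That is already a proper 5-coloring.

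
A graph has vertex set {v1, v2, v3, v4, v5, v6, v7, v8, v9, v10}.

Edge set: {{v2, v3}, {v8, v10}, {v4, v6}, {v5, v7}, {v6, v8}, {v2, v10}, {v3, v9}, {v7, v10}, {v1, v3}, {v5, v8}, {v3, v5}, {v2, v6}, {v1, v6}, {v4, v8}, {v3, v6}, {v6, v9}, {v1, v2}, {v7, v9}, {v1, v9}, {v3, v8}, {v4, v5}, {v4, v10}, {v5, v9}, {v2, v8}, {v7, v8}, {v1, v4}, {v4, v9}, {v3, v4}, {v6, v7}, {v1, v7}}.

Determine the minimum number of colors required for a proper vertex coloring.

5

v1, v3, v4, v6, v9 are pairwise adjacent (a clique of size 5), so at least 5 colors are needed.
5 colors suffice: color 1 → {v5, v6, v10}; color 2 → {v8, v9}; color 3 → {v2, v4, v7}; color 4 → {v3}; color 5 → {v1}. Every edge joins two different colors.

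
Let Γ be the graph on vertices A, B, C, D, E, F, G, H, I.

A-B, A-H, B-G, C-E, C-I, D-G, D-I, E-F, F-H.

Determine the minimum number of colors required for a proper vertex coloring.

3

The cycle I-D-G-B-A-H-F-E-C-I has odd length 9, so it cannot be 2-colored; at least 3 colors are needed.
A valid assignment using 3 colors: A=red, B=blue, C=green, D=blue, E=blue, F=red, G=red, H=blue, I=red. Every edge joins two different colors.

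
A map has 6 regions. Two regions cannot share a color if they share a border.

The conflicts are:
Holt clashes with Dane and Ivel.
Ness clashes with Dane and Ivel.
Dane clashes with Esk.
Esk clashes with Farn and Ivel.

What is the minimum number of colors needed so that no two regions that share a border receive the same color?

2

Esk and Ivel conflict, so at least 2 colors are needed.
2 colors suffice: color 1 → {Dane, Farn, Ivel}; color 2 → {Holt, Ness, Esk}. No two conflicting regions share a color.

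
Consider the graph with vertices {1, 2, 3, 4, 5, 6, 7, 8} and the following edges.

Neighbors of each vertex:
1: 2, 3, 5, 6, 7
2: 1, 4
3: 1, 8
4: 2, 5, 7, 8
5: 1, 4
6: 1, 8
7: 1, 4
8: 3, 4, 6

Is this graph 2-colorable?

The cycle 3-1-5-4-8-3 has odd length 5, so it cannot be 2-colored; at least 3 colors are needed.
So 2 colors are not enough.

No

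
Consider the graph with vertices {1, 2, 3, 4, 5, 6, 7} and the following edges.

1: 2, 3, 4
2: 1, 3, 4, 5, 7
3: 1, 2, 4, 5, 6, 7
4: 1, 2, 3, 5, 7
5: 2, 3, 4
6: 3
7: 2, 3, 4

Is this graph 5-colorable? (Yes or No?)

The chromatic number is 4. 2, 3, 4, 5 are pairwise adjacent (a clique of size 4), so at least 4 colors are needed.
4 colors suffice: color red → {3}; color blue → {4, 6}; color green → {2}; color yellow → {1, 5, 7}.
Since 5 ≥ 4, a proper 5-coloring certainly exists.

Yes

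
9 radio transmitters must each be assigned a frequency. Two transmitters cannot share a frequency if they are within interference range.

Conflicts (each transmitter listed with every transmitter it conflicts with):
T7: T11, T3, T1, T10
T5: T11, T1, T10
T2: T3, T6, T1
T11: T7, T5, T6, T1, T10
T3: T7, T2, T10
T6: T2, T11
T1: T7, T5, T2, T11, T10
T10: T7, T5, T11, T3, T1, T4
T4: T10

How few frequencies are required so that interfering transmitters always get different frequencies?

T7, T11, T1, T10 are mutually in conflict, so at least 4 frequencies are needed.
Using 4 frequencies: T7=4, T5=4, T2=1, T11=2, T3=2, T6=3, T1=3, T10=1, T4=2. Every pair that conflicts lands in different frequencies.

4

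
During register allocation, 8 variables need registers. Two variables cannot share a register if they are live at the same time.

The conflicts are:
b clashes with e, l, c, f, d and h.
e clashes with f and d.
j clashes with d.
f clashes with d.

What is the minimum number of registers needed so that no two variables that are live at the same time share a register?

b, e, f, d all conflict with each other, so at least 4 registers are needed.
A valid assignment using 4 registers: b=1, e=4, l=2, j=1, c=2, f=3, d=2, h=2. Each listed conflict is separated.

4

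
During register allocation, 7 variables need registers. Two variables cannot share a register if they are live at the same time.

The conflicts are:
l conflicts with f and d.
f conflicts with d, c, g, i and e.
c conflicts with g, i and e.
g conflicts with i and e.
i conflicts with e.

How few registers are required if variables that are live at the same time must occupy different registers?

f, c, g, i, e all conflict with each other, so at least 5 registers are needed.
Using 5 registers: l=2, f=1, d=3, c=2, g=5, i=4, e=3. No two conflicting variables share a register.

5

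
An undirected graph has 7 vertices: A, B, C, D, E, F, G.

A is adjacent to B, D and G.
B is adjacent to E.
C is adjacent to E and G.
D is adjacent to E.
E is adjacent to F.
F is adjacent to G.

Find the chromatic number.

3

The cycle D-E-C-G-A-D has odd length 5, so it cannot be 2-colored; at least 3 colors are needed.
A valid assignment using 3 colors: A=1, B=2, C=3, D=2, E=1, F=3, G=2. No two adjacent vertices share a color.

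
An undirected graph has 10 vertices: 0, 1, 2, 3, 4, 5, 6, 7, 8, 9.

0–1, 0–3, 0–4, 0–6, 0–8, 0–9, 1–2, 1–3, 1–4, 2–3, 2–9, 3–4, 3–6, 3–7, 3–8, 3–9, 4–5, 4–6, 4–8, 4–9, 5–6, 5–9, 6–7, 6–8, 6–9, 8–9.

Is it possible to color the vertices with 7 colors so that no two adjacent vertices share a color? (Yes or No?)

The chromatic number is 6. 0, 3, 4, 6, 8, 9 form a clique, so at least 6 colors are needed.
6 colors suffice: color a → {3, 5}; color b → {1, 6}; color c → {7, 9}; color d → {2, 4}; color e → {0}; color f → {8}.
Since 7 ≥ 6, a proper 7-coloring certainly exists.

Yes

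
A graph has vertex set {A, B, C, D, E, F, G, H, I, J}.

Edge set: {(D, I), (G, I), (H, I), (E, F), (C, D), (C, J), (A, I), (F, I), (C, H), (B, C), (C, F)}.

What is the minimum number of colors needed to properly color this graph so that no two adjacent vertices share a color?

2

C and F are adjacent, so at least 2 colors are needed.
One proper 2-coloring: A=blue, B=blue, C=red, D=blue, E=red, F=blue, G=blue, H=blue, I=red, J=blue. Every edge joins two different colors.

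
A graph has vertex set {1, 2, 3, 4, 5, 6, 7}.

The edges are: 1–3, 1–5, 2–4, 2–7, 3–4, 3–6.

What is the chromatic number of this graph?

2

1 and 5 are adjacent, so at least 2 colors are needed.
A valid assignment using 2 colors: 1=blue, 2=red, 3=red, 4=blue, 5=red, 6=blue, 7=blue. Each edge has distinct colors on its endpoints.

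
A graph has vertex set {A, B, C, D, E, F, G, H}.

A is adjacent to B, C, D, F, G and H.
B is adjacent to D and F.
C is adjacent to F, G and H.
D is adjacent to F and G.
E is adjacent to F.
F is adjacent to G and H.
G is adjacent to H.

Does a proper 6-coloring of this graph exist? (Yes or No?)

The chromatic number is 5. A, C, F, G, H form a clique, so at least 5 colors are needed.
One proper 5-coloring: A=blue, B=green, C=purple, D=yellow, E=blue, F=red, G=green, H=yellow.
Since 6 ≥ 5, a proper 6-coloring certainly exists.

Yes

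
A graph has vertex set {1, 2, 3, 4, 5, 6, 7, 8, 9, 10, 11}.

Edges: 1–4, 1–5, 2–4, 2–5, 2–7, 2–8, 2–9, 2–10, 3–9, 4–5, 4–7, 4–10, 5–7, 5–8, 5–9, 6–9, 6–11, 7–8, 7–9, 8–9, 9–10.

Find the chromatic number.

2, 5, 7, 8, 9 form a clique, so at least 5 colors are needed.
5 colors suffice: color red → {4, 9, 11}; color blue → {1, 2, 3, 6}; color green → {5, 10}; color yellow → {7}; color purple → {8}. No two adjacent vertices share a color.

5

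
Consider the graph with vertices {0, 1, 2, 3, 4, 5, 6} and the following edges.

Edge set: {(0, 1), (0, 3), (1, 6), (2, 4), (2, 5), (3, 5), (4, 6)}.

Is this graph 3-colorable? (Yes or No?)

The chromatic number is 3. The cycle 3-0-1-6-4-2-5-3 has odd length 7, so it cannot be 2-colored; at least 3 colors are needed.
3 colors suffice: 0=c, 1=b, 2=a, 3=a, 4=b, 5=b, 6=a.
That is already a proper 3-coloring.

Yes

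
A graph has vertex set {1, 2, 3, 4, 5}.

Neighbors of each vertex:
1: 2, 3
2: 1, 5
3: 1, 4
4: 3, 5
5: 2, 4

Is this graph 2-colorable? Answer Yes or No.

The cycle 2-1-3-4-5-2 has odd length 5, so it cannot be 2-colored; at least 3 colors are needed.
So 2 colors are not enough.

No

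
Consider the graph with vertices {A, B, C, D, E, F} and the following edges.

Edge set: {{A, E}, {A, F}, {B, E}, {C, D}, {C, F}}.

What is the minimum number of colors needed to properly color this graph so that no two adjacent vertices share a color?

A and F are adjacent, so at least 2 colors are needed.
2 colors suffice: color red → {D, E, F}; color blue → {A, B, C}. Every edge joins two different colors.

2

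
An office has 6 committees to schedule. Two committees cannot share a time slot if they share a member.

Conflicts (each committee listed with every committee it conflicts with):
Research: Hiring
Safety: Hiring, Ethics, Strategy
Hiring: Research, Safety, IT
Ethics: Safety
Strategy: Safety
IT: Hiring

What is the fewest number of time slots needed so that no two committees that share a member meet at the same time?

Safety and Hiring conflict, so at least 2 time slots are needed.
A valid assignment using 2 time slots: Research=2, Safety=2, Hiring=1, Ethics=1, Strategy=1, IT=2. Each listed conflict is separated.

2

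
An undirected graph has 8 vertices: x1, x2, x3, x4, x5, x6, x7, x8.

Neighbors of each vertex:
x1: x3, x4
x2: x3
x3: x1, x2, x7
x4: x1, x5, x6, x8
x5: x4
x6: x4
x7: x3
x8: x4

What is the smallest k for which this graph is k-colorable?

2

x4 and x5 are adjacent, so at least 2 colors are needed.
A valid assignment using 2 colors: x1=2, x2=2, x3=1, x4=1, x5=2, x6=2, x7=2, x8=2. Each edge has distinct colors on its endpoints.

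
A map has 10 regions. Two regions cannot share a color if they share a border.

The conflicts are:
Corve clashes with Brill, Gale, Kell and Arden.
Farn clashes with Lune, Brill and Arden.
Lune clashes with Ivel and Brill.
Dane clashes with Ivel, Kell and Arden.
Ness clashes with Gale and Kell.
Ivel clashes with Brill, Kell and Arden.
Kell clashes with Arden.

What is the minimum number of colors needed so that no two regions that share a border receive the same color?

4

Dane, Ivel, Kell, Arden all conflict with each other, so at least 4 colors are needed.
4 colors suffice: color 1 → {Brill, Gale, Arden}; color 2 → {Lune, Kell}; color 3 → {Corve, Farn, Ness, Ivel}; color 4 → {Dane}. No two conflicting regions share a color.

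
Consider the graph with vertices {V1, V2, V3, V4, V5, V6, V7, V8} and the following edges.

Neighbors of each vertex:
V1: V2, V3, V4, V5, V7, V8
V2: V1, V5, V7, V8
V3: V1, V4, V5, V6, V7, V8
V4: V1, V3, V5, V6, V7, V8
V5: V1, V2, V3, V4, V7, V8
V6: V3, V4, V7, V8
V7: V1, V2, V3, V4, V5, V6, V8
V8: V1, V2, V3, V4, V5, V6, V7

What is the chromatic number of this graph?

6

V1, V3, V4, V5, V7, V8 form a clique, so at least 6 colors are needed.
6 colors suffice: V1=3, V2=4, V3=5, V4=4, V5=6, V6=3, V7=1, V8=2. No two adjacent vertices share a color.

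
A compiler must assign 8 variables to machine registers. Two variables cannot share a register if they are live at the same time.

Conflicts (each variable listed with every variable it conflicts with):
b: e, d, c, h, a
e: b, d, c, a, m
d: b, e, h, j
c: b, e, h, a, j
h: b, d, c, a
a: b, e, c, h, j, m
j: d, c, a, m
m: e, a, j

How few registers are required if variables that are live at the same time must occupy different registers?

4

b, e, c, a pairwise conflict, so at least 4 registers are needed.
A valid assignment using 4 registers: b=2, e=3, d=1, c=4, h=3, a=1, j=2, m=4. Each listed conflict is separated.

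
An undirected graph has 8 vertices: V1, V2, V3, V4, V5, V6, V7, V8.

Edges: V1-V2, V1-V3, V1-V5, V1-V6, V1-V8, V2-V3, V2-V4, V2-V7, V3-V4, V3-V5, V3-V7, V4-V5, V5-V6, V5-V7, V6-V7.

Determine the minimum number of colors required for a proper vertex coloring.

3

V1, V5, V6 form a triangle, so at least 3 colors are needed.
3 colors suffice: V1=1, V2=2, V3=3, V4=1, V5=2, V6=3, V7=1, V8=2. No two adjacent vertices share a color.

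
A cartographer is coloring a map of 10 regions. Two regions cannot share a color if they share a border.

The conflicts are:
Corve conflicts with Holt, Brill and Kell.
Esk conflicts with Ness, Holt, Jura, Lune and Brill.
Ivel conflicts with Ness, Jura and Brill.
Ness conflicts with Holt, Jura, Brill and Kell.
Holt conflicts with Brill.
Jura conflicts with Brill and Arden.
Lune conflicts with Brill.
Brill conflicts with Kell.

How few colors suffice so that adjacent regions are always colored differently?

4

Esk, Ness, Jura, Brill are mutually in conflict, so at least 4 colors are needed.
4 colors suffice: Corve=2, Esk=4, Ivel=4, Ness=2, Holt=3, Jura=3, Lune=2, Brill=1, Kell=3, Arden=1. No two conflicting regions share a color.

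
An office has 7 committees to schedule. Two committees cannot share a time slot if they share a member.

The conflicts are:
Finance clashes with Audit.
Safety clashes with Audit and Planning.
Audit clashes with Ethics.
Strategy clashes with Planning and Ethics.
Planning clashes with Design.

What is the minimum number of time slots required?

The cycle Strategy-Ethics-Audit-Safety-Planning-Strategy has odd length 5, so it cannot be 2-colored; at least 3 time slots are needed.
3 time slots suffice: Finance=2, Safety=2, Audit=1, Strategy=3, Planning=1, Ethics=2, Design=2. Every pair that conflicts lands in different time slots.

3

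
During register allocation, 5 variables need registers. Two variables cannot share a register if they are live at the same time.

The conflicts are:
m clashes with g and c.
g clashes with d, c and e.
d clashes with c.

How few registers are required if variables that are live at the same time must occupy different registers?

g, d, c pairwise conflict, so at least 3 registers are needed.
Using 3 registers: m=3, g=1, d=3, c=2, e=2. Each listed conflict is separated.

3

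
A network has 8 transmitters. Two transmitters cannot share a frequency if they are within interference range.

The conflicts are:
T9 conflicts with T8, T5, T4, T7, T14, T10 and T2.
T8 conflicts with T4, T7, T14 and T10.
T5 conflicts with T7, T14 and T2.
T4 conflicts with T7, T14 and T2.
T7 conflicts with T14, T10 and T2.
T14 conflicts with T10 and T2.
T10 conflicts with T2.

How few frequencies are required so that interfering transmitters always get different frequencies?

5

T9, T5, T7, T14, T2 all conflict with each other, so at least 5 frequencies are needed.
5 frequencies suffice: frequency 1 → {T7}; frequency 2 → {T14}; frequency 3 → {T9}; frequency 4 → {T8, T2}; frequency 5 → {T5, T4, T10}. Every pair that conflicts lands in different frequencies.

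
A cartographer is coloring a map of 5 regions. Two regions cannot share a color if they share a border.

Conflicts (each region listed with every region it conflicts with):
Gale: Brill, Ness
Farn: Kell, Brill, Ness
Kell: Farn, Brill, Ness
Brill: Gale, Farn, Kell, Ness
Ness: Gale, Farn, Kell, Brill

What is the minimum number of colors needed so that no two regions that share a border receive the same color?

Farn, Kell, Brill, Ness are mutually in conflict, so at least 4 colors are needed.
4 colors suffice: color 1 → {Brill}; color 2 → {Ness}; color 3 → {Gale, Farn}; color 4 → {Kell}. Each listed conflict is separated.

4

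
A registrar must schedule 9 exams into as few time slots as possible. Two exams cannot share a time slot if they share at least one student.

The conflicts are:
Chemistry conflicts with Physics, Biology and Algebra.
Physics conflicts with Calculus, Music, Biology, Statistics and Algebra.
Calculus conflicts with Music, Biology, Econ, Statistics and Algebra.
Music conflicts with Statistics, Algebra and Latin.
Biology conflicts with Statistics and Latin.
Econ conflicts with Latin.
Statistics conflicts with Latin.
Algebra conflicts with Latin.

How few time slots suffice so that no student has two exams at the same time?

Physics, Calculus, Music, Statistics all conflict with each other, so at least 4 time slots are needed.
A valid assignment using 4 time slots: Chemistry=1, Physics=2, Calculus=1, Music=3, Biology=3, Econ=2, Statistics=4, Algebra=4, Latin=1. No two conflicting exams share a time slot.

4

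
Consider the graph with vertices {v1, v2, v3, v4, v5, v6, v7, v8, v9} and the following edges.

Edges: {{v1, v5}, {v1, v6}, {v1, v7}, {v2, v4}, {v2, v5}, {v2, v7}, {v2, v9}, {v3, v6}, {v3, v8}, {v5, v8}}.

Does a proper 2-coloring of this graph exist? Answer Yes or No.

No

The cycle v6-v1-v5-v8-v3-v6 has odd length 5, so it cannot be 2-colored; at least 3 colors are needed.
So 2 colors are not enough.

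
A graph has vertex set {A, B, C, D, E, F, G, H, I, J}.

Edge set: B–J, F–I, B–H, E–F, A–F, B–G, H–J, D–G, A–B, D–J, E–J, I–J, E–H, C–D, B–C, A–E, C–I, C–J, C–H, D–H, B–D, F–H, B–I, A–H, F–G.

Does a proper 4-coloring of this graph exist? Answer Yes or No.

B, C, D, H, J form a clique, so at least 5 colors are needed.
So 4 colors are not enough.

No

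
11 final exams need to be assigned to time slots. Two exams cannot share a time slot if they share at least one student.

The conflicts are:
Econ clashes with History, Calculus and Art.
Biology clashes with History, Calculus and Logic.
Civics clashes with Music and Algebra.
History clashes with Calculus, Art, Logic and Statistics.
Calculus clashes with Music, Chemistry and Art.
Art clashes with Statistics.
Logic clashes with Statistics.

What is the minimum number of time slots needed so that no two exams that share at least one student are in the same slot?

Econ, History, Calculus, Art all conflict with each other, so at least 4 time slots are needed.
4 time slots suffice: Econ=4, Biology=3, Civics=1, History=2, Calculus=1, Music=2, Chemistry=2, Art=3, Algebra=2, Logic=1, Statistics=4. Each listed conflict is separated.

4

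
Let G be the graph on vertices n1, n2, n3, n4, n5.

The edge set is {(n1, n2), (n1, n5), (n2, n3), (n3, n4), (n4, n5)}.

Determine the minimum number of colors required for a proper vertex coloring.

3

The cycle n5-n4-n3-n2-n1-n5 has odd length 5, so it cannot be 2-colored; at least 3 colors are needed.
3 colors suffice: color red → {n1, n3}; color blue → {n2, n4}; color green → {n5}. Each edge has distinct colors on its endpoints.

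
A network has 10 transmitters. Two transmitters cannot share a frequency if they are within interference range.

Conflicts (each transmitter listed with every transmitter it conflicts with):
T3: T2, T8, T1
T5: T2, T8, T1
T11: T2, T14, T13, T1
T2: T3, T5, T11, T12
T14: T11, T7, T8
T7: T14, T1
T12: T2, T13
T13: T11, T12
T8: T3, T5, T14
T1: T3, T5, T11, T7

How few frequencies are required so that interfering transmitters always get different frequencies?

3

The cycle T2-T11-T14-T8-T5-T2 has odd length 5, so it cannot be 2-colored; at least 3 frequencies are needed.
A valid assignment using 3 frequencies: T3=2, T5=2, T11=2, T2=1, T14=1, T7=2, T12=2, T13=1, T8=3, T1=1. No two conflicting transmitters share a frequency.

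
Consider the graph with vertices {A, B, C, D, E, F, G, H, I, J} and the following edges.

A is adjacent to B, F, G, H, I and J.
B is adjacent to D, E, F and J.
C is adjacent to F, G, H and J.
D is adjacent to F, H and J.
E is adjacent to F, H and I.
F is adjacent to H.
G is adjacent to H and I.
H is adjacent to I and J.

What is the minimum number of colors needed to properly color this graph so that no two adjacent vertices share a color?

A, G, H, I are pairwise adjacent (a clique of size 4), so at least 4 colors are needed.
4 colors suffice: A=blue, B=red, C=blue, D=blue, E=blue, F=green, G=green, H=red, I=yellow, J=green. Every edge joins two different colors.

4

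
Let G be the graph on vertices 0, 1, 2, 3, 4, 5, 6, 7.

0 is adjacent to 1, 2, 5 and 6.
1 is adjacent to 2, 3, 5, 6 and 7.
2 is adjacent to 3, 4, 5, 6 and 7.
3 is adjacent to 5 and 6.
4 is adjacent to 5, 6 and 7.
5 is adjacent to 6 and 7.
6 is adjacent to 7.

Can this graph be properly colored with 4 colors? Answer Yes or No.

No

1, 2, 3, 5, 6 are mutually adjacent (a clique of size 5), so at least 5 colors are needed.
So 4 colors are not enough.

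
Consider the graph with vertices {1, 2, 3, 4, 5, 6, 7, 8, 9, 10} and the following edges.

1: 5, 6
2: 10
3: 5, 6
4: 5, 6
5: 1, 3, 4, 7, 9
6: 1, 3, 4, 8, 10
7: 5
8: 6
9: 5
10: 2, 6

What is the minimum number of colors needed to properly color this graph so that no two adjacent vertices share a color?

4 and 6 are adjacent, so at least 2 colors are needed.
2 colors suffice: color red → {2, 5, 6}; color blue → {1, 3, 4, 7, 8, 9, 10}. Each edge has distinct colors on its endpoints.

2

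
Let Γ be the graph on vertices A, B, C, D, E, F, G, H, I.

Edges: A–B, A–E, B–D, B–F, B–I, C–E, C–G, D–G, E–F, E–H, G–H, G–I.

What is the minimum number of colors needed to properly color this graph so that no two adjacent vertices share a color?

2

C and G are adjacent, so at least 2 colors are needed.
A valid assignment using 2 colors: A=2, B=1, C=2, D=2, E=1, F=2, G=1, H=2, I=2. Each edge has distinct colors on its endpoints.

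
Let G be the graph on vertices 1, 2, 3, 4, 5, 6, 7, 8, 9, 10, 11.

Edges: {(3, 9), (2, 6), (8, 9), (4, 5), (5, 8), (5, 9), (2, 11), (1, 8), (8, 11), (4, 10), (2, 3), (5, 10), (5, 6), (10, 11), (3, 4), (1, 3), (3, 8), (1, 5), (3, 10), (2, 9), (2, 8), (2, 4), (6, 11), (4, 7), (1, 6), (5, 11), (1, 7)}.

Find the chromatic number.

2, 3, 8, 9 are mutually adjacent (a clique of size 4), so at least 4 colors are needed.
A valid assignment using 4 colors: 1=blue, 2=blue, 3=red, 4=green, 5=red, 6=green, 7=red, 8=green, 9=yellow, 10=blue, 11=yellow. No two adjacent vertices share a color.

4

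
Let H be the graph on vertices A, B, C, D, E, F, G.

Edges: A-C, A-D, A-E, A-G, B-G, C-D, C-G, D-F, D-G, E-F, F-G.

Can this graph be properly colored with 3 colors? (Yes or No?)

No

A, C, D, G form a clique, so at least 4 colors are needed.
So 3 colors are not enough.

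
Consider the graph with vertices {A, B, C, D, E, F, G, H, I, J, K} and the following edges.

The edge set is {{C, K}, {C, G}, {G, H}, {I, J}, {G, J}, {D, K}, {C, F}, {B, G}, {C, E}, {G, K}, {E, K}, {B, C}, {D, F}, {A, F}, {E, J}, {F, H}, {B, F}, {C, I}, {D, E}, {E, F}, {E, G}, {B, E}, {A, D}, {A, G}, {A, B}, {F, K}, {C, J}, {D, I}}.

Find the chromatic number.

D, E, F, K are pairwise adjacent (a clique of size 4), so at least 4 colors are needed.
4 colors suffice: color 1 → {F, G, I}; color 2 → {C, D, H}; color 3 → {A, E}; color 4 → {B, J, K}. Every edge joins two different colors.

4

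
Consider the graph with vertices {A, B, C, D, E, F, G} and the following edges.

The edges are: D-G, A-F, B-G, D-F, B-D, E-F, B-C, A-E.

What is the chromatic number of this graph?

3

A, E, F form a triangle, so at least 3 colors are needed.
3 colors suffice: color 1 → {C, D, E}; color 2 → {B, F}; color 3 → {A, G}. Every edge joins two different colors.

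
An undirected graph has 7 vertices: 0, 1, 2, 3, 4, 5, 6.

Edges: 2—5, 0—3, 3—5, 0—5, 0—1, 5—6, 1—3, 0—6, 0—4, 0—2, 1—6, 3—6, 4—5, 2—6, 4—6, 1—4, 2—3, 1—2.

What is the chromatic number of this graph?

5

0, 2, 3, 5, 6 are mutually adjacent (a clique of size 5), so at least 5 colors are needed.
5 colors suffice: color a → {0}; color b → {6}; color c → {1, 5}; color d → {3, 4}; color e → {2}. No two adjacent vertices share a color.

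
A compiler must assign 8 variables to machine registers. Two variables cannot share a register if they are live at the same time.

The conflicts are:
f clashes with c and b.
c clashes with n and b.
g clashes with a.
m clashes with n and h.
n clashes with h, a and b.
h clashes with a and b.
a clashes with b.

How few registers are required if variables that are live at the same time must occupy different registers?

4

n, h, a, b are mutually in conflict, so at least 4 registers are needed.
4 registers suffice: f=1, c=3, g=1, m=2, n=1, h=3, a=4, b=2. Each listed conflict is separated.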